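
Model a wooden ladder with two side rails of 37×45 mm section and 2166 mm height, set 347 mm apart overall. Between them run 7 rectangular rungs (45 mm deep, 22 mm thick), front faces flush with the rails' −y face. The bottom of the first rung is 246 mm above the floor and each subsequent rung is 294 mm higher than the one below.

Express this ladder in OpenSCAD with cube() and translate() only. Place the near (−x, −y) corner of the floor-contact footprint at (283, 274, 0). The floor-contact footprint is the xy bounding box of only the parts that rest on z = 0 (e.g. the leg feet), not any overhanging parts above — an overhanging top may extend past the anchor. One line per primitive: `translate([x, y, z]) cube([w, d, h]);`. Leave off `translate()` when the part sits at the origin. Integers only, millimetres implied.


translate([283, 274, 0]) cube([37, 45, 2166]);
translate([593, 274, 0]) cube([37, 45, 2166]);
translate([320, 274, 246]) cube([273, 45, 22]);
translate([320, 274, 540]) cube([273, 45, 22]);
translate([320, 274, 834]) cube([273, 45, 22]);
translate([320, 274, 1128]) cube([273, 45, 22]);
translate([320, 274, 1422]) cube([273, 45, 22]);
translate([320, 274, 1716]) cube([273, 45, 22]);
translate([320, 274, 2010]) cube([273, 45, 22]);


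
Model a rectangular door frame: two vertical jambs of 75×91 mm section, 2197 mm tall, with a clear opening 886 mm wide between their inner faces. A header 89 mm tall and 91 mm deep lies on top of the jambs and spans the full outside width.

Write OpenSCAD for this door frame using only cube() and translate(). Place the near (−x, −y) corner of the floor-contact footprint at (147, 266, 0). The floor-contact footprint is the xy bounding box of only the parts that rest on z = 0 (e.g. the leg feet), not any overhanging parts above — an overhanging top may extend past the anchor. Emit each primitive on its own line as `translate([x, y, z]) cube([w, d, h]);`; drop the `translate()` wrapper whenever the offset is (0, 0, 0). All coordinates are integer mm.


translate([147, 266, 0]) cube([75, 91, 2197]);
translate([1108, 266, 0]) cube([75, 91, 2197]);
translate([147, 266, 2197]) cube([1036, 91, 89]);


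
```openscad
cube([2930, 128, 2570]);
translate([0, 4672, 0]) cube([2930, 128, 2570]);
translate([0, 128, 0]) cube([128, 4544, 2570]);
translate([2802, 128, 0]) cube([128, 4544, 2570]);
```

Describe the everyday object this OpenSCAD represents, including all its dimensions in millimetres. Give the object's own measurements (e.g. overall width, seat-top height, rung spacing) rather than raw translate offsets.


The wall frame of a small rectangular building: four walls, each 2570 mm tall and 128 mm thick, enclosing a footprint 2930 mm (x) by 4800 mm (y) outside-to-outside, with no floor or roof. The front and back walls (the −y and +y sides) span the full width; the two side walls fit between them.


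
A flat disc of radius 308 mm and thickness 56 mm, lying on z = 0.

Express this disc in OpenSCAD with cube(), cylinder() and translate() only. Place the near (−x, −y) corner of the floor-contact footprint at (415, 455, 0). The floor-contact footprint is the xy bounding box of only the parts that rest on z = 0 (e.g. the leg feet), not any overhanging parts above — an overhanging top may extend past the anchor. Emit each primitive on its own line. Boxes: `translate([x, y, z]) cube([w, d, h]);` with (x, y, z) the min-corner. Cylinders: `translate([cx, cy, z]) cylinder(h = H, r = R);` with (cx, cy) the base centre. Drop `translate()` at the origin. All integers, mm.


translate([723, 763, 0]) cylinder(h = 56, r = 308);


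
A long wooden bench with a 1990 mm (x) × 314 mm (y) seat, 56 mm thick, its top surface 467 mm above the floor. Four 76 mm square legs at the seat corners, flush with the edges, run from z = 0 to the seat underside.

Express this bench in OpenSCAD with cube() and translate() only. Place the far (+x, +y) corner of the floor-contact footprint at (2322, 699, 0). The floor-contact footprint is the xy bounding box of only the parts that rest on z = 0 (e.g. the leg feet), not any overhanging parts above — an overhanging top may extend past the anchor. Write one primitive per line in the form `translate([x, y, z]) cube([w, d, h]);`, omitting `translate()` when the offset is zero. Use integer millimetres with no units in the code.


// leg_h = 467 − 56 = 411
translate([332, 385, 411]) cube([1990, 314, 56]);
translate([332, 385, 0]) cube([76, 76, 411]);
translate([332, 623, 0]) cube([76, 76, 411]);
translate([2246, 385, 0]) cube([76, 76, 411]);
translate([2246, 623, 0]) cube([76, 76, 411]);


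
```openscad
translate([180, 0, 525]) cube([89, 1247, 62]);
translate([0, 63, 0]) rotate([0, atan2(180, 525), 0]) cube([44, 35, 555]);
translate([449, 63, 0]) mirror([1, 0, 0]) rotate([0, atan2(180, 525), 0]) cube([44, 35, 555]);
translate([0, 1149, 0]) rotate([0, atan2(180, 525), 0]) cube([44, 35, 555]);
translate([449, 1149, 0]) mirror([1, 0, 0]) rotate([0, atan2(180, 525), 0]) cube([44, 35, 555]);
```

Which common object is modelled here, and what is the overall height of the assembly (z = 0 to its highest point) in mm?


A sawhorse. The overall height is 587 mm.

A beam across two mirrored pairs of raked legs — a sawhorse. The beam's underside is at z = 525 (matching the legs' vertical rise in atan2(180, 525)) and the beam is 62 mm tall, so its top is at 525 + 62 = 587 mm. The raked legs top out at the beam's underside, so that is the highest point.


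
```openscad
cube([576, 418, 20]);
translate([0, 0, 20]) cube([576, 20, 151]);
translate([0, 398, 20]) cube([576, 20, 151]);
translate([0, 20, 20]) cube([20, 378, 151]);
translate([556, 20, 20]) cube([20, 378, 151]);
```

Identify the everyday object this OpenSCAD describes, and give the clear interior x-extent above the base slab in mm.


An open box. The internal width is 536 mm.

A 576×418 base slab with four walls standing on it — an open box. The base is 576 mm wide and the walls are 20 mm thick, so the internal width is 576 − 2 × 20 = 536 mm.


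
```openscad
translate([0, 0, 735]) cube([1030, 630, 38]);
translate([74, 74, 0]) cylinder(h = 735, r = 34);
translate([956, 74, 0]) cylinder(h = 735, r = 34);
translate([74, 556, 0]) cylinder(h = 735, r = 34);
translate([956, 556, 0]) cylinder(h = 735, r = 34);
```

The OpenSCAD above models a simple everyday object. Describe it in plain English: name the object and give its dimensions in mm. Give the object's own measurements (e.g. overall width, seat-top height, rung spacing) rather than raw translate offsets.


A table: top 1030 mm (x) × 630 mm (y), 38 mm thick, upper face at z = 773 mm, on four round legs of 68 mm diameter, each leg's bounding box inset 40 mm from the nearest pair of top edges from z = 0 to the bottom of the top.


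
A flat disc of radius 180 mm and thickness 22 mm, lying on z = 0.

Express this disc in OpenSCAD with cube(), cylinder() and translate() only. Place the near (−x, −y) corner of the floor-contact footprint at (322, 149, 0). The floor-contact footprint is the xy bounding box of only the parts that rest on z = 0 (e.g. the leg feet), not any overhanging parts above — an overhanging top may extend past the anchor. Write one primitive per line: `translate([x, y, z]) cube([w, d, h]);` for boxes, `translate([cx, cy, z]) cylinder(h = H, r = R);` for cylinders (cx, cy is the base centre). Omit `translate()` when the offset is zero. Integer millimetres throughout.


translate([502, 329, 0]) cylinder(h = 22, r = 180);


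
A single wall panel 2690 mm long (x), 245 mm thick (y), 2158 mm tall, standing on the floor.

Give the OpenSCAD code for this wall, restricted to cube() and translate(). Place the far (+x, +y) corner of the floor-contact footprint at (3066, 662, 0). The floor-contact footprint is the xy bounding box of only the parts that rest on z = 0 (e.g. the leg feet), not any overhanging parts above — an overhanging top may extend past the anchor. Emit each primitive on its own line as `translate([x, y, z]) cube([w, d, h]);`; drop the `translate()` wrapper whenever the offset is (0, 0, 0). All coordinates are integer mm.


translate([376, 417, 0]) cube([2690, 245, 2158]);


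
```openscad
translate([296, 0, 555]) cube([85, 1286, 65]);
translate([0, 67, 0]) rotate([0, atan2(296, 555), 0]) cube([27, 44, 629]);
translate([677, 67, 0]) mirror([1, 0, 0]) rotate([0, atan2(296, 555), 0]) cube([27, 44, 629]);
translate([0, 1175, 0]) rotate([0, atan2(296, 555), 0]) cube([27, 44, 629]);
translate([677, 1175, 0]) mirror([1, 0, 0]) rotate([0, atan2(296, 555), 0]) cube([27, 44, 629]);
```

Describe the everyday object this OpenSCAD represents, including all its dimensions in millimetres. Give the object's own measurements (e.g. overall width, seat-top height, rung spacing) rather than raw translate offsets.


A sawhorse. A 85×1286×65 mm beam (x, y, z) sits on two A-frame leg pairs. Each pair is two raked legs of 27×44 mm section (44 mm along y) splaying symmetrically in x. Each leg rises 555 mm vertically over 296 mm of horizontal reach and is 629 mm long along its own axis. Every leg's outer bottom edge rests on the floor and its outer top edge meets a bottom edge of the beam — the left legs (tilting toward +x) meet the beam's −x bottom edge, the right legs (their mirror images, tilting toward −x) meet its +x bottom edge — so the leg tops tuck under the beam, the beam's underside is 555 mm above the floor, and the feet are 677 mm apart outside-to-outside with the beam centred between them. The two leg pairs are set in 67 mm from either end of the beam.


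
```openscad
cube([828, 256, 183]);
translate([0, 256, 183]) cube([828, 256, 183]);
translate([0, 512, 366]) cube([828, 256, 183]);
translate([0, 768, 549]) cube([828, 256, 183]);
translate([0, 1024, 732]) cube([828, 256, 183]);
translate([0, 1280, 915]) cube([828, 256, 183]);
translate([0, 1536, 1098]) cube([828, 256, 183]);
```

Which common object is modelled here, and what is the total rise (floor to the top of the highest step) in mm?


A staircase. The total rise is 1281 mm.

7 identical blocks, each offset up and back from the previous — a staircase. Each step is 183 mm tall and there are 7 of them, so the total rise is 7 × 183 = 1281 mm.


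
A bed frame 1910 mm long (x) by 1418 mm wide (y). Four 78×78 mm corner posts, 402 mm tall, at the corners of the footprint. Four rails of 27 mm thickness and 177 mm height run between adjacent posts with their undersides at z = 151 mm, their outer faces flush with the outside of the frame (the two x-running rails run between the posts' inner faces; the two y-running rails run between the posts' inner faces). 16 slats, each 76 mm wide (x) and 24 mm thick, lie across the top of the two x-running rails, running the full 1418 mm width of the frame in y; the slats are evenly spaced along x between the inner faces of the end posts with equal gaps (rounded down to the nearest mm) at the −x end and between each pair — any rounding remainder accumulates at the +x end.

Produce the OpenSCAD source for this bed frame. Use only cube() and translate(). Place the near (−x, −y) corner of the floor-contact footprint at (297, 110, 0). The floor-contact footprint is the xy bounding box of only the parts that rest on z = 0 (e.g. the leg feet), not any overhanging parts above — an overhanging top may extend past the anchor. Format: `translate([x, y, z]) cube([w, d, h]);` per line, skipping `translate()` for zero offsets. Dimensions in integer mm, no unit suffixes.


// slat z = rail_z + rail_h = 151 + 177 = 328
// slat gap = ⌊(1754 − 16·76) / 17⌋ = 31
translate([297, 110, 0]) cube([78, 78, 402]);
translate([297, 1450, 0]) cube([78, 78, 402]);
translate([2129, 110, 0]) cube([78, 78, 402]);
translate([2129, 1450, 0]) cube([78, 78, 402]);
translate([375, 110, 151]) cube([1754, 27, 177]);
translate([375, 1501, 151]) cube([1754, 27, 177]);
translate([297, 188, 151]) cube([27, 1262, 177]);
translate([2180, 188, 151]) cube([27, 1262, 177]);
translate([406, 110, 328]) cube([76, 1418, 24]);
translate([513, 110, 328]) cube([76, 1418, 24]);
translate([620, 110, 328]) cube([76, 1418, 24]);
translate([727, 110, 328]) cube([76, 1418, 24]);
translate([834, 110, 328]) cube([76, 1418, 24]);
translate([941, 110, 328]) cube([76, 1418, 24]);
translate([1048, 110, 328]) cube([76, 1418, 24]);
translate([1155, 110, 328]) cube([76, 1418, 24]);
translate([1262, 110, 328]) cube([76, 1418, 24]);
translate([1369, 110, 328]) cube([76, 1418, 24]);
translate([1476, 110, 328]) cube([76, 1418, 24]);
translate([1583, 110, 328]) cube([76, 1418, 24]);
translate([1690, 110, 328]) cube([76, 1418, 24]);
translate([1797, 110, 328]) cube([76, 1418, 24]);
translate([1904, 110, 328]) cube([76, 1418, 24]);
translate([2011, 110, 328]) cube([76, 1418, 24]);


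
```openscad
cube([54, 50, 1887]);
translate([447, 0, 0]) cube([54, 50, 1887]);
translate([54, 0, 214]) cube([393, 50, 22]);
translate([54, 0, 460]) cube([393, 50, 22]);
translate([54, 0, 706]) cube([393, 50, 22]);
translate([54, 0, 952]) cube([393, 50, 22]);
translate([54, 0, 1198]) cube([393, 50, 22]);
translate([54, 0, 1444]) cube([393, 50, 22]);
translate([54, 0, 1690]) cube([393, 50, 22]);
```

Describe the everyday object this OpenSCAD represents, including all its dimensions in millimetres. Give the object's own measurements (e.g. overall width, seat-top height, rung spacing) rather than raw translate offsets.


A straight ladder. Two 54×50 mm vertical rails, 1887 mm tall, stand 501 mm apart (outside-to-outside) with their front faces coplanar on the −y side. 7 rungs, each 50 mm deep and 22 mm tall, span between the inner faces of the rails, front faces flush with the rails. The lowest rung's underside is at z = 214 mm and rungs are spaced 246 mm apart (underside to underside).


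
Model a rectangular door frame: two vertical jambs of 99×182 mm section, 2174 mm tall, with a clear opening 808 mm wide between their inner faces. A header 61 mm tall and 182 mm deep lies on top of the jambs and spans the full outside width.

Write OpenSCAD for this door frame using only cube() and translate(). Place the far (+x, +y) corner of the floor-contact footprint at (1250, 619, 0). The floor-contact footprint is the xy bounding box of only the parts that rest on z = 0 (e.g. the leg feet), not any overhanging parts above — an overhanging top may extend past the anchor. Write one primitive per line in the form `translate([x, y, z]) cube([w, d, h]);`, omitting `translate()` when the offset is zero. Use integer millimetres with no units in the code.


translate([244, 437, 0]) cube([99, 182, 2174]);
translate([1151, 437, 0]) cube([99, 182, 2174]);
translate([244, 437, 2174]) cube([1006, 182, 61]);


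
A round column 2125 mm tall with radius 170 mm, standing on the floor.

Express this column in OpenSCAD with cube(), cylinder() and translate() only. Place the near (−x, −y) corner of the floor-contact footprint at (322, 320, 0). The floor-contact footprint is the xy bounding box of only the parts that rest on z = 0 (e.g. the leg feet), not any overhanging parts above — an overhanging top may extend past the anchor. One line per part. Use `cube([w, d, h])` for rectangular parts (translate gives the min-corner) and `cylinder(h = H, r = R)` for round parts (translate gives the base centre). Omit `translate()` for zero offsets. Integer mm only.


translate([492, 490, 0]) cylinder(h = 2125, r = 170);


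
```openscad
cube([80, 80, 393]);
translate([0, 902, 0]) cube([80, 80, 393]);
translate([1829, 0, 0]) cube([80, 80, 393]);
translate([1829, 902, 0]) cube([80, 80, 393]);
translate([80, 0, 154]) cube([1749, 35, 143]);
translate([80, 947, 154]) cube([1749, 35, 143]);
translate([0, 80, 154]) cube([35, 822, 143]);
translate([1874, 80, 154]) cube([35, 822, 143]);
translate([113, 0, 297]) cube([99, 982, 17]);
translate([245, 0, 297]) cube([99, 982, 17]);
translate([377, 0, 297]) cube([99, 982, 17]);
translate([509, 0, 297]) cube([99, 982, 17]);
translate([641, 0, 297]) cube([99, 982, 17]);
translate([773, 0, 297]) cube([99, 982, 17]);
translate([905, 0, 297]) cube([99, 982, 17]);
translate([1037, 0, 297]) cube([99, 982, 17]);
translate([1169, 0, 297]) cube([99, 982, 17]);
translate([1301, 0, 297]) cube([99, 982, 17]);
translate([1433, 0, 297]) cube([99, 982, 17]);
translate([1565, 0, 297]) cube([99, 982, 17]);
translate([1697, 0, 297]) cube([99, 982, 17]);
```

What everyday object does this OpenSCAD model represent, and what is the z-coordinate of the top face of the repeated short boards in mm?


A bed frame. The slat-top height is 314 mm.

Four posts, four rails, and a row of slats — a bed frame. Slats sit on the rails at z = 154 + 143 = 297; with slat thickness 17, the top is 314 mm.


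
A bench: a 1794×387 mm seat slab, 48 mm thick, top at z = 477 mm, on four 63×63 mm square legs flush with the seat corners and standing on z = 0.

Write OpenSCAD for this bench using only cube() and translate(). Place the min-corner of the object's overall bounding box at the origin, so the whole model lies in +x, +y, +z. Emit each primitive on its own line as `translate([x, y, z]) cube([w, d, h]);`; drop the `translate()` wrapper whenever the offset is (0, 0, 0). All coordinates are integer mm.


// leg_h = 477 − 48 = 429
translate([0, 0, 429]) cube([1794, 387, 48]);
cube([63, 63, 429]);
translate([0, 324, 0]) cube([63, 63, 429]);
translate([1731, 0, 0]) cube([63, 63, 429]);
translate([1731, 324, 0]) cube([63, 63, 429]);


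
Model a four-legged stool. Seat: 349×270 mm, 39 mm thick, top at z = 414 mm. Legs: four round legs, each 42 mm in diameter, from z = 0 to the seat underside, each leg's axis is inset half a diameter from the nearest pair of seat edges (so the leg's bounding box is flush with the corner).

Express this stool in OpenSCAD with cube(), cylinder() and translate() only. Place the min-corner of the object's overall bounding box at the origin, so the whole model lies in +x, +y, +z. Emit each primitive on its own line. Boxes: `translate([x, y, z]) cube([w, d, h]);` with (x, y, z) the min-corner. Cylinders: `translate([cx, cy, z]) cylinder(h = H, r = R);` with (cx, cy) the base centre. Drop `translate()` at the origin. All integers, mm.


translate([0, 0, 375]) cube([349, 270, 39]);
translate([21, 21, 0]) cylinder(h = 375, r = 21);
translate([328, 21, 0]) cylinder(h = 375, r = 21);
translate([21, 249, 0]) cylinder(h = 375, r = 21);
translate([328, 249, 0]) cylinder(h = 375, r = 21);


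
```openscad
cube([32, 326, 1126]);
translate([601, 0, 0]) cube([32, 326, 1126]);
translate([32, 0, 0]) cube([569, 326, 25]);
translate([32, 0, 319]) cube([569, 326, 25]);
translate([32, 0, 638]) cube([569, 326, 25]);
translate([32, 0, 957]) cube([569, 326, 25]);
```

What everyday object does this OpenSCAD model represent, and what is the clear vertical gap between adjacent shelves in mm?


A bookshelf. The clear shelf gap is 294 mm.

Two tall side panels with 4 horizontal boards between them — a bookshelf. The first two shelf undersides are at z = 0 and z = 319; with shelf thickness 25, the clear gap is 319 − 0 − 25 = 294 mm.


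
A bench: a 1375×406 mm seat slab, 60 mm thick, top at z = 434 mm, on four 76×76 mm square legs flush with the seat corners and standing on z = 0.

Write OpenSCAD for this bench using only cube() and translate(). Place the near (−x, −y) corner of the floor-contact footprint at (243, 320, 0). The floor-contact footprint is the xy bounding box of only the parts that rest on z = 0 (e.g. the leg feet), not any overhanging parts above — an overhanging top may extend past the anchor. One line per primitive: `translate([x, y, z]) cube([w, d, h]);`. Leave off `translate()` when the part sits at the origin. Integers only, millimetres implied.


translate([243, 320, 374]) cube([1375, 406, 60]);
translate([243, 320, 0]) cube([76, 76, 374]);
translate([243, 650, 0]) cube([76, 76, 374]);
translate([1542, 320, 0]) cube([76, 76, 374]);
translate([1542, 650, 0]) cube([76, 76, 374]);


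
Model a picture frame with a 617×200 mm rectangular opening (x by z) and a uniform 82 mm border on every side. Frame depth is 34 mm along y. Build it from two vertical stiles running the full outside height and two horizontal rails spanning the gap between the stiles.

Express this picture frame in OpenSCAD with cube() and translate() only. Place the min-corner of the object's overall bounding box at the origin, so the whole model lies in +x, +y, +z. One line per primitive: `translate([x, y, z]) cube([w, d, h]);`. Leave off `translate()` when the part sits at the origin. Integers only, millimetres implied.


cube([82, 34, 364]);
translate([699, 0, 0]) cube([82, 34, 364]);
translate([82, 0, 0]) cube([617, 34, 82]);
translate([82, 0, 282]) cube([617, 34, 82]);


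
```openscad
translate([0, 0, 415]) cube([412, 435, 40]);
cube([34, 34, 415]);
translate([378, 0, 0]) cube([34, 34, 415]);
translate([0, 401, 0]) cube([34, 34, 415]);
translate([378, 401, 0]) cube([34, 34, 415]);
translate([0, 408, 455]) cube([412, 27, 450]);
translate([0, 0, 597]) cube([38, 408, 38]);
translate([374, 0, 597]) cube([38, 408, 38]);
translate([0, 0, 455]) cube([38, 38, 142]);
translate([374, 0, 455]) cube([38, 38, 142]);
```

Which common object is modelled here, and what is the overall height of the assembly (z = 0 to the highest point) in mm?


A chair. The overall height is 905 mm.

A slab on four corner posts with a tall panel at the back — a chair. The seat slab sits at z = 415 with thickness 40, and the 450 mm backrest starts at the seat top, so the overall height is 415 + 40 + 450 = 905 mm.


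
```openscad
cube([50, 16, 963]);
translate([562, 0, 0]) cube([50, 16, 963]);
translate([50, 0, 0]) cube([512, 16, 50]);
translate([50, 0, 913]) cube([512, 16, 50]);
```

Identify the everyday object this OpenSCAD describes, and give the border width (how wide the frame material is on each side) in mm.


A picture frame. The border width is 50 mm.

Four thin pieces enclosing a rectangular opening — a picture frame. The two full-height stiles are 963 mm tall; the top rail sits at z = 913 and is 50 mm tall, so the border above the opening is 963 − 913 = 50 mm, matching the stile x-width.


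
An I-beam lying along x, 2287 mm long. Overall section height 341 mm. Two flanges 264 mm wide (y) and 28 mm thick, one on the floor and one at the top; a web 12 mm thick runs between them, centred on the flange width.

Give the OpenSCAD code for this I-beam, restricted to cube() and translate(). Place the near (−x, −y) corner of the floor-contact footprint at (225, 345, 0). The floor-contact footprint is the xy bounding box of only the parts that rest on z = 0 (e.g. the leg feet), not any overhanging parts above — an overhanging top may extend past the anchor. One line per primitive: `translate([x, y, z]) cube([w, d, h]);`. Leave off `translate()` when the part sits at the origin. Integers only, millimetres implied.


translate([225, 345, 0]) cube([2287, 264, 28]);
translate([225, 471, 28]) cube([2287, 12, 285]);
translate([225, 345, 313]) cube([2287, 264, 28]);


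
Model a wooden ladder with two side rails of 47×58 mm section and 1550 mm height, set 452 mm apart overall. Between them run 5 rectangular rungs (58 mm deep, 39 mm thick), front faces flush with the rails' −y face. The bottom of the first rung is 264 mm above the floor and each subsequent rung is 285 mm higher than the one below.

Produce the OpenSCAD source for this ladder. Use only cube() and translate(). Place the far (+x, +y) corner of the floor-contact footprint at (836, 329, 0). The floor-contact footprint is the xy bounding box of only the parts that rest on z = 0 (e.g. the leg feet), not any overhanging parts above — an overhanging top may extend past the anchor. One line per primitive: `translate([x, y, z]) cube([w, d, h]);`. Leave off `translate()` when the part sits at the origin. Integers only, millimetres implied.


translate([384, 271, 0]) cube([47, 58, 1550]);
translate([789, 271, 0]) cube([47, 58, 1550]);
translate([431, 271, 264]) cube([358, 58, 39]);
translate([431, 271, 549]) cube([358, 58, 39]);
translate([431, 271, 834]) cube([358, 58, 39]);
translate([431, 271, 1119]) cube([358, 58, 39]);
translate([431, 271, 1404]) cube([358, 58, 39]);


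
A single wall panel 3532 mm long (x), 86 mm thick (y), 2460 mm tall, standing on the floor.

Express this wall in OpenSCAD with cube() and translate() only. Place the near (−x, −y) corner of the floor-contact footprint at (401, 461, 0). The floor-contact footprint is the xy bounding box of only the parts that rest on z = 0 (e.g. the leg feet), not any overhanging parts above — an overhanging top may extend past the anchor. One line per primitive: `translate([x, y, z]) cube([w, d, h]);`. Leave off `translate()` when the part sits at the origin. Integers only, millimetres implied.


translate([401, 461, 0]) cube([3532, 86, 2460]);


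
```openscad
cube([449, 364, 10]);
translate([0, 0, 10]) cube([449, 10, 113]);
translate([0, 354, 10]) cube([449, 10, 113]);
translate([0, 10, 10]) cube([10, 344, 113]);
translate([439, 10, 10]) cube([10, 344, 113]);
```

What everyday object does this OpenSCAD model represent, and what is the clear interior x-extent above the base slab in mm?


An open box. The internal width is 429 mm.

A 449×364 base slab with four walls standing on it — an open box. The base is 449 mm wide and the walls are 10 mm thick, so the internal width is 449 − 2 × 10 = 429 mm.


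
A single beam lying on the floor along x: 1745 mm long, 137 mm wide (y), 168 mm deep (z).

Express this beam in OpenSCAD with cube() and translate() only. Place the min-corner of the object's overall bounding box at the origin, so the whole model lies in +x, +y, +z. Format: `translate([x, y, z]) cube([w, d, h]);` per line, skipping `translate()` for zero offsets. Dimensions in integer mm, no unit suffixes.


cube([1745, 137, 168]);


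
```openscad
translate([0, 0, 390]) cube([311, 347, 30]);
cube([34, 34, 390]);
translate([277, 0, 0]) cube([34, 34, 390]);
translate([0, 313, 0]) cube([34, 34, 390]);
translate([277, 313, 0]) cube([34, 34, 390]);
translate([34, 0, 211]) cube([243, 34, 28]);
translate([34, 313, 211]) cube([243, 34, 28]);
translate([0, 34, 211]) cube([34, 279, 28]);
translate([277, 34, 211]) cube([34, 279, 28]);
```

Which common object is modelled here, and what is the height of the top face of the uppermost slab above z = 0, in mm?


A stool. The seat height is 420 mm.

A 311×347×30 slab at z = 390 on four corner posts — a stool. The seat top is 390 + 30 = 420 mm.


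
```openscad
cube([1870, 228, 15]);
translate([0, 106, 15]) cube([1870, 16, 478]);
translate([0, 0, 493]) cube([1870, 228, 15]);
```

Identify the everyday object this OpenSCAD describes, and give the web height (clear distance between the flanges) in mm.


An I-beam. The web height is 478 mm.

Two wide flanges with a thin centred web — an I-beam. Overall 508 mm minus two 15 mm flanges gives a web of 508 − 2·15 = 478 mm.


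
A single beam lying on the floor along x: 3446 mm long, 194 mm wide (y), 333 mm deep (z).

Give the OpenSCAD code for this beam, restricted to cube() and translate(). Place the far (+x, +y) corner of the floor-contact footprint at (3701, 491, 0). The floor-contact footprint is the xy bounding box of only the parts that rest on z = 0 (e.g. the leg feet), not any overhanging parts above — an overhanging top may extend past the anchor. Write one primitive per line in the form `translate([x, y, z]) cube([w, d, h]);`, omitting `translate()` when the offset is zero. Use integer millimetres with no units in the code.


translate([255, 297, 0]) cube([3446, 194, 333]);


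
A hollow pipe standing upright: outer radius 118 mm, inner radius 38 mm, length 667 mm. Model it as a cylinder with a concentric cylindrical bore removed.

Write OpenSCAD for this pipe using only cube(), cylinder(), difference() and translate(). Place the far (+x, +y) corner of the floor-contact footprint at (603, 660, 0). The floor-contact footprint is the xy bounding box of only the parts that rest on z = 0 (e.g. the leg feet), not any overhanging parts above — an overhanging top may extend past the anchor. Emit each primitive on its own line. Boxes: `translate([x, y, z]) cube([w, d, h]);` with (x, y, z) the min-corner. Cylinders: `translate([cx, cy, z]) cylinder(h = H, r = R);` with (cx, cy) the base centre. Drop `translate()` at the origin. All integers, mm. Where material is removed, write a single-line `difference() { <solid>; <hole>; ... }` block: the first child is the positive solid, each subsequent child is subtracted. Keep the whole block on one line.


difference() { translate([485, 542, 0]) cylinder(h = 667, r = 118); translate([485, 542, 0]) cylinder(h = 667, r = 38); }


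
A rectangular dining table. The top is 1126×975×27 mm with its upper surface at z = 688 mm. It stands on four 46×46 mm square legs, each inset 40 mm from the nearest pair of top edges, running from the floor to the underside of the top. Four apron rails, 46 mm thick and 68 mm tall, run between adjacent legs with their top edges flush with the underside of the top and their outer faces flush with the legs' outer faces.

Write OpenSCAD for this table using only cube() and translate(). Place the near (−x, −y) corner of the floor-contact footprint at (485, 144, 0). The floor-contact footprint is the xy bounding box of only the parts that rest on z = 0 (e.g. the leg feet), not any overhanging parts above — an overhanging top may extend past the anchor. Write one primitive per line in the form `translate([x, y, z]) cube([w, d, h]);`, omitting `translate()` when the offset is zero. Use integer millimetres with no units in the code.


translate([445, 104, 661]) cube([1126, 975, 27]);
translate([485, 144, 0]) cube([46, 46, 661]);
translate([1485, 144, 0]) cube([46, 46, 661]);
translate([485, 993, 0]) cube([46, 46, 661]);
translate([1485, 993, 0]) cube([46, 46, 661]);
translate([531, 144, 593]) cube([954, 46, 68]);
translate([531, 993, 593]) cube([954, 46, 68]);
translate([485, 190, 593]) cube([46, 803, 68]);
translate([1485, 190, 593]) cube([46, 803, 68]);


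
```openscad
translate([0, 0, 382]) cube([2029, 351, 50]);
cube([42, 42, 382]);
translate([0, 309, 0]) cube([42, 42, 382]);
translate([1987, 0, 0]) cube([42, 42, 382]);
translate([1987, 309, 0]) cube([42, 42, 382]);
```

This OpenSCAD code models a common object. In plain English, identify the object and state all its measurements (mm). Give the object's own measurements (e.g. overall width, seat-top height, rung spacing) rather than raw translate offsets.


A long wooden bench with a 2029 mm (x) × 351 mm (y) seat, 50 mm thick, its top surface 432 mm above the floor. Four 42 mm square legs at the seat corners, flush with the edges, run from z = 0 to the seat underside.


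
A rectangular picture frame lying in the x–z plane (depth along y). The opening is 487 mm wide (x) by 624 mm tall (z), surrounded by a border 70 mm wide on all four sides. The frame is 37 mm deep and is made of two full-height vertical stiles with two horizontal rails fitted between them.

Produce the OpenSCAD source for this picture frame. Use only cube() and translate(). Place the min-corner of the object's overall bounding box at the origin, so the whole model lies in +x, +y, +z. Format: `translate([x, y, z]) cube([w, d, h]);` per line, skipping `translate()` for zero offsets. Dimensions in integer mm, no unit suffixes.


cube([70, 37, 764]);
translate([557, 0, 0]) cube([70, 37, 764]);
translate([70, 0, 0]) cube([487, 37, 70]);
translate([70, 0, 694]) cube([487, 37, 70]);


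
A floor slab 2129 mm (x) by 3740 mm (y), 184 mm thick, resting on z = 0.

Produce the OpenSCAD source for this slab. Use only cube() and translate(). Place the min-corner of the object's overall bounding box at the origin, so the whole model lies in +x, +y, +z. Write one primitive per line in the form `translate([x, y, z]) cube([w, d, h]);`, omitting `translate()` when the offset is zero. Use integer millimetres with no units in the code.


cube([2129, 3740, 184]);


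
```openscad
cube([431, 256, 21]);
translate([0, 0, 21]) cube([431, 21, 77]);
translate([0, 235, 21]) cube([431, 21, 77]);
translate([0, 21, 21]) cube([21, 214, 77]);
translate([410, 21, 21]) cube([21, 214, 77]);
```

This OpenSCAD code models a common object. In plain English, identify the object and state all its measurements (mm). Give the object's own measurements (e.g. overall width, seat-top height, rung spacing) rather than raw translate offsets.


An open-topped rectangular box: outside dimensions 431×256×98 mm, with a uniform wall and base thickness of 21 mm. The base is a full 431×256 slab on the floor; four walls sit on top of the base. The front and back walls (the −y and +y sides) span the full width; the two side walls fit between them.


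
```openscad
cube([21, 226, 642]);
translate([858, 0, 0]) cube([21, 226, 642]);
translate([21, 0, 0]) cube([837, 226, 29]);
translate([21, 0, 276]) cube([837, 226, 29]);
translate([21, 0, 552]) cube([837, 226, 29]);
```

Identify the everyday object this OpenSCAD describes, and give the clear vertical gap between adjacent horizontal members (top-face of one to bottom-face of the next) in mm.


A bookshelf. The clear shelf gap is 247 mm.

Two tall side panels with 3 horizontal boards between them — a bookshelf. The first two shelf undersides are at z = 0 and z = 276; with shelf thickness 29, the clear gap is 276 − 0 − 29 = 247 mm.


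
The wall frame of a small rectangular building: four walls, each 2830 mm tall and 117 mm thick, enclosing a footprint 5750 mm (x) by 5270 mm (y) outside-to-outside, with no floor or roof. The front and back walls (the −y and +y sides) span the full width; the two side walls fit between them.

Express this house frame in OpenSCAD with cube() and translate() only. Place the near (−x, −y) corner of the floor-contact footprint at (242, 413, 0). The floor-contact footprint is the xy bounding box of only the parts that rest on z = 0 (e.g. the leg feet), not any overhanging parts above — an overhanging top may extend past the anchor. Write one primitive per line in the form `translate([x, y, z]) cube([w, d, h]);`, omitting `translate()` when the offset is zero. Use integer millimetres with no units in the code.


translate([242, 413, 0]) cube([5750, 117, 2830]);
translate([242, 5566, 0]) cube([5750, 117, 2830]);
translate([242, 530, 0]) cube([117, 5036, 2830]);
translate([5875, 530, 0]) cube([117, 5036, 2830]);


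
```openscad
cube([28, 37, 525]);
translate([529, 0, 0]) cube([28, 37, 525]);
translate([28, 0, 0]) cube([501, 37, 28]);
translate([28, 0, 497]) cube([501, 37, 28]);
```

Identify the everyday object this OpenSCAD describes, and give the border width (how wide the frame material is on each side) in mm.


A picture frame. The border width is 28 mm.

Four thin pieces enclosing a rectangular opening — a picture frame. The two full-height stiles are 525 mm tall; the top rail sits at z = 497 and is 28 mm tall, so the border above the opening is 525 − 497 = 28 mm, matching the stile x-width.


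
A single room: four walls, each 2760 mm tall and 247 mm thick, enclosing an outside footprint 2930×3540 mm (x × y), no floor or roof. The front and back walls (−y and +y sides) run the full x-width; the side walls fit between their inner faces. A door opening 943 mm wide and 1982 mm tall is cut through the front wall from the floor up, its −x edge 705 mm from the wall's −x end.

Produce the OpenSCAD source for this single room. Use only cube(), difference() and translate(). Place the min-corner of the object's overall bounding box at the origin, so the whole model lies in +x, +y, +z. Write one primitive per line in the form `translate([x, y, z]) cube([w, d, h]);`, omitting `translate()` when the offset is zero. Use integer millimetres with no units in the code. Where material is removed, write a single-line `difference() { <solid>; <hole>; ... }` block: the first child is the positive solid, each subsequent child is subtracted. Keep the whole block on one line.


difference() { cube([2930, 247, 2760]); translate([705, 0, 0]) cube([943, 247, 1982]); }
translate([0, 3293, 0]) cube([2930, 247, 2760]);
translate([0, 247, 0]) cube([247, 3046, 2760]);
translate([2683, 247, 0]) cube([247, 3046, 2760]);


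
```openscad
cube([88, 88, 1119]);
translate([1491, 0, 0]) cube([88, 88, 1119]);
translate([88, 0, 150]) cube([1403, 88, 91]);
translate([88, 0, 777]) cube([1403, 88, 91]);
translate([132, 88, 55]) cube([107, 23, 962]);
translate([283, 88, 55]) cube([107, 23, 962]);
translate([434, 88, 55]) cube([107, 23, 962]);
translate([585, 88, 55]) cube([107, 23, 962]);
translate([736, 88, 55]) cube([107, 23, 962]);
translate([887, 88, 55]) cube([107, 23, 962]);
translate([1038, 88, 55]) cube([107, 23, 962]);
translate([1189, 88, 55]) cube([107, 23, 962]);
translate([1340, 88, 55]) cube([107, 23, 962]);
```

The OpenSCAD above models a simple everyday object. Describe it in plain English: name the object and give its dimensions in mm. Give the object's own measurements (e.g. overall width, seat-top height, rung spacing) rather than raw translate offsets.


A fence section. Two 88×88 mm posts, 1119 mm tall, stand on the floor with a clear span of 1403 mm between their inner faces. Two horizontal rails of 88×91 mm section span the gap between the posts with their undersides at z = 150 mm and z = 777 mm, flush with the posts' −y face. 9 pickets, each 107 mm wide, 23 mm thick and 962 mm tall, are fixed to the +y face of the rails with their bottoms at z = 55 mm, spaced across the span with a 44 mm gap after the −x post and between neighbouring pickets and before the +x post.


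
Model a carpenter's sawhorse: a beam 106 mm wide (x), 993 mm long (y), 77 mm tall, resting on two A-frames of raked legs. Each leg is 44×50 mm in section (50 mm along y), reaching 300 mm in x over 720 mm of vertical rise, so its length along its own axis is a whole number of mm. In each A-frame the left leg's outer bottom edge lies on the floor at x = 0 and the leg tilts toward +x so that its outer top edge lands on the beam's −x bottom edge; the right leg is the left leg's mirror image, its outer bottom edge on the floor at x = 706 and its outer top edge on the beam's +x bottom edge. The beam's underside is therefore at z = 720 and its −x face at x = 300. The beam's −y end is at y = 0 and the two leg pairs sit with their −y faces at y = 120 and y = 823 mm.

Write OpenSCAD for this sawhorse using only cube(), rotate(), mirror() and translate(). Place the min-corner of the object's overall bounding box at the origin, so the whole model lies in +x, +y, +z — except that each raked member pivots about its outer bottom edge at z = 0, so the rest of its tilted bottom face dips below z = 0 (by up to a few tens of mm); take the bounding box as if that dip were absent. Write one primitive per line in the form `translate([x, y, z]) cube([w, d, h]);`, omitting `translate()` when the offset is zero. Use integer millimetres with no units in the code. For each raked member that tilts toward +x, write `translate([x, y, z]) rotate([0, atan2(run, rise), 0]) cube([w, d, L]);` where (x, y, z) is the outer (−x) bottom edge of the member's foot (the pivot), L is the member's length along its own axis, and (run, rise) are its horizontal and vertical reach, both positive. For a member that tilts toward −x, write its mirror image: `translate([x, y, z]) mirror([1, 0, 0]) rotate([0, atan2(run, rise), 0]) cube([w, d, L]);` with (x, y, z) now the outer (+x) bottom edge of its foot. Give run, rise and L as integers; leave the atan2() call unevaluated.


translate([300, 0, 720]) cube([106, 993, 77]);
translate([0, 120, 0]) rotate([0, atan2(300, 720), 0]) cube([44, 50, 780]);
translate([706, 120, 0]) mirror([1, 0, 0]) rotate([0, atan2(300, 720), 0]) cube([44, 50, 780]);
translate([0, 823, 0]) rotate([0, atan2(300, 720), 0]) cube([44, 50, 780]);
translate([706, 823, 0]) mirror([1, 0, 0]) rotate([0, atan2(300, 720), 0]) cube([44, 50, 780]);


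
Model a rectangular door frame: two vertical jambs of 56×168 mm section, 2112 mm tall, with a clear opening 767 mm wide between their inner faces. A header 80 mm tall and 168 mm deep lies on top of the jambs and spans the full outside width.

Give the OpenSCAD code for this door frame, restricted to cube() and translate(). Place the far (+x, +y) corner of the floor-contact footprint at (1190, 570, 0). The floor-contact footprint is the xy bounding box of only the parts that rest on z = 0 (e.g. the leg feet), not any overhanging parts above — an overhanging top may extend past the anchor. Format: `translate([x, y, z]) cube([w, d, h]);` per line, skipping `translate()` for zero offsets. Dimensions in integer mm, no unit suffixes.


translate([311, 402, 0]) cube([56, 168, 2112]);
translate([1134, 402, 0]) cube([56, 168, 2112]);
translate([311, 402, 2112]) cube([879, 168, 80]);
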